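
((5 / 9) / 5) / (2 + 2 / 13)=13 / 252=0.05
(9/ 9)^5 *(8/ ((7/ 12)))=96/ 7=13.71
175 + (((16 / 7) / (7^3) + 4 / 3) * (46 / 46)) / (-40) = 12602837 / 72030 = 174.97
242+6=248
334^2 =111556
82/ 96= 41/ 48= 0.85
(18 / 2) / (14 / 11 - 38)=-99 / 404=-0.25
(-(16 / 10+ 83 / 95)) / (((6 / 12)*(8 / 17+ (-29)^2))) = -1598 / 271795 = -0.01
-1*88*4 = -352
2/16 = 1/8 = 0.12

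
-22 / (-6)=11 / 3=3.67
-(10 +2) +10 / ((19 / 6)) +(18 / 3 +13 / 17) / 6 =-14951 / 1938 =-7.71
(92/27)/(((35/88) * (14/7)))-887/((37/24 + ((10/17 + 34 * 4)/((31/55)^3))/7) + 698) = 207147703815848/65007416358045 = 3.19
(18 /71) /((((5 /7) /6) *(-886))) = -378 /157265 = -0.00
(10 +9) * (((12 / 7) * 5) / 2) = 570 / 7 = 81.43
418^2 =174724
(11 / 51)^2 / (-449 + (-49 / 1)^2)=121 / 5077152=0.00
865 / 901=0.96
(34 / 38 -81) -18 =-1864 / 19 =-98.11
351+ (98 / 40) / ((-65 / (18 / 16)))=3649959 / 10400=350.96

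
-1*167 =-167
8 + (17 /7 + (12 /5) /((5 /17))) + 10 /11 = 37533 /1925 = 19.50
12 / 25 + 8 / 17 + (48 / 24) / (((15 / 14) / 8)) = 20252 / 1275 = 15.88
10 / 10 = 1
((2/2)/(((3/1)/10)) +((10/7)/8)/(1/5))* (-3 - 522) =-8875/4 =-2218.75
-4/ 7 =-0.57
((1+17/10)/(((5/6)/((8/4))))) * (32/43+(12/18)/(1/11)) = 56268/1075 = 52.34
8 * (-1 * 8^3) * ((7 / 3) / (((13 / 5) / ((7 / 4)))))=-6432.82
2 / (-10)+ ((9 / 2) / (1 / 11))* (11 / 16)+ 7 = 6533 / 160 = 40.83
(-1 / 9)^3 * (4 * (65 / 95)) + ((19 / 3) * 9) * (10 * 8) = 63160508 / 13851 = 4560.00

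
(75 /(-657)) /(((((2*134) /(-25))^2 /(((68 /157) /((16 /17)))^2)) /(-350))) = 228377734375 /3101722887552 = 0.07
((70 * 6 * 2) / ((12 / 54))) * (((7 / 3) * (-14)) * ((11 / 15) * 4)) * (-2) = 724416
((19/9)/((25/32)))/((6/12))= 1216/225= 5.40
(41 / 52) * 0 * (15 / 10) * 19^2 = 0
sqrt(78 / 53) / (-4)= -0.30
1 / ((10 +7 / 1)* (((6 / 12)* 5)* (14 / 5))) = 1 / 119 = 0.01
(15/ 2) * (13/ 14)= 195/ 28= 6.96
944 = 944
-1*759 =-759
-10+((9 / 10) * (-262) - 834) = -1079.80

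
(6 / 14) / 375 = 1 / 875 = 0.00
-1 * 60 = -60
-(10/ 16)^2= -25/ 64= -0.39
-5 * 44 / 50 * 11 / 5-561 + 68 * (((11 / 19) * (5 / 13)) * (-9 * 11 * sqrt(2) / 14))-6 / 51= -242589 / 425-185130 * sqrt(2) / 1729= -722.22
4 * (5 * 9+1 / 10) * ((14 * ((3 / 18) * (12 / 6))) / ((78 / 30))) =323.79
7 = 7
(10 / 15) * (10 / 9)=20 / 27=0.74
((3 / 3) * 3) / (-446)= -3 / 446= -0.01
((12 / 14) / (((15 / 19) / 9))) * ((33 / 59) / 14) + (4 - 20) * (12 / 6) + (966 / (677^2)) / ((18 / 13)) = -628224680764 / 19875437085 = -31.61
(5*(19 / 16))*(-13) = -1235 / 16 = -77.19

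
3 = 3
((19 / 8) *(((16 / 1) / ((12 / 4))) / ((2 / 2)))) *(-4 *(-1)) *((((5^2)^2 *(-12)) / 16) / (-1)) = 23750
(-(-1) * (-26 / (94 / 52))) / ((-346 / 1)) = 338 / 8131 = 0.04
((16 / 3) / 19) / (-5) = -16 / 285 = -0.06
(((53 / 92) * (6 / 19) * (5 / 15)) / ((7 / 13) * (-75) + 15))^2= 474721 / 83186096400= 0.00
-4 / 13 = -0.31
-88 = -88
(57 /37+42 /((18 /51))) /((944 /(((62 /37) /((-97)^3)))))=-34565 /147435021766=-0.00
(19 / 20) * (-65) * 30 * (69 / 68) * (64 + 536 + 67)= -170515215 / 136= -1253788.35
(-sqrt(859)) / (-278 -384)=sqrt(859) / 662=0.04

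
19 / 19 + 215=216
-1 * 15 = -15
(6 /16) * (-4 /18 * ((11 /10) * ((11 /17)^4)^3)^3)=-41144777789250865278081232758997200423491 /2373244131671867818081747224702518029570056972000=-0.00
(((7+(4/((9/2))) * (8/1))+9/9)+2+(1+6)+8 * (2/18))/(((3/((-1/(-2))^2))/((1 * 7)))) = 175/12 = 14.58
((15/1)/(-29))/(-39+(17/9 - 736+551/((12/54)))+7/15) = -1350/4454893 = -0.00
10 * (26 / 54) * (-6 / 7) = -260 / 63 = -4.13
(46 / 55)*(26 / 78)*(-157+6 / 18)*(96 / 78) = -69184 / 1287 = -53.76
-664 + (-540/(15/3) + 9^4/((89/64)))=351196/89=3946.02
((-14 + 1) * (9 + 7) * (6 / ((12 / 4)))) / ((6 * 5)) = -208 / 15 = -13.87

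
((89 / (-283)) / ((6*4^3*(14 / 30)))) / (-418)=445 / 105991424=0.00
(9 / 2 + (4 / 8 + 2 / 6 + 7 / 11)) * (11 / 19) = 3.46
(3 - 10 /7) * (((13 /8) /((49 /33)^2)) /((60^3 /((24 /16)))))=17303 /2151296000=0.00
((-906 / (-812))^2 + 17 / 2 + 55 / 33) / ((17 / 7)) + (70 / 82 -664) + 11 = -31879579499 / 49238868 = -647.45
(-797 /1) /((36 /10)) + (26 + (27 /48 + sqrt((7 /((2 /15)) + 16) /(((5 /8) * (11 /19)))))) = -28055 /144 + 2 * sqrt(143165) /55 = -181.07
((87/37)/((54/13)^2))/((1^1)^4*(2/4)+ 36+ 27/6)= 4901/1474524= 0.00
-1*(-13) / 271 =13 / 271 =0.05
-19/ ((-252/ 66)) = 209/ 42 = 4.98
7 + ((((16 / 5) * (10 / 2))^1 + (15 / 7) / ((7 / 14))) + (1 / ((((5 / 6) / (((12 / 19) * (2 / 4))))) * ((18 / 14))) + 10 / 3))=61673 / 1995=30.91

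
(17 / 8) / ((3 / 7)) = 119 / 24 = 4.96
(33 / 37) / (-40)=-33 / 1480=-0.02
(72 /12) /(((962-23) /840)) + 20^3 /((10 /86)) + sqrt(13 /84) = sqrt(273) /42 + 21536080 /313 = 68805.76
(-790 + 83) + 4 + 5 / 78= -54829 / 78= -702.94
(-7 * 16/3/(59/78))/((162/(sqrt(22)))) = -1456 * sqrt(22)/4779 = -1.43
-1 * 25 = -25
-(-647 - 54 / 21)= 4547 / 7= 649.57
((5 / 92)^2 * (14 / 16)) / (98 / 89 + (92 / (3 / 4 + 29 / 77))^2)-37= -25580446654152567 / 691363430326016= -37.00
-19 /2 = -9.50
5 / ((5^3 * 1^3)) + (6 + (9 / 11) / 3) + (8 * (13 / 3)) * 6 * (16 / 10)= 93256 / 275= 339.11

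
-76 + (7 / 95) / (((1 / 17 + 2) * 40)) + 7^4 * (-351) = -842827.00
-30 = -30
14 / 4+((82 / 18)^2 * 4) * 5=67807 / 162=418.56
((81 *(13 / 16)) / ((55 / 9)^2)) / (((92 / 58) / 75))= 7420491 / 89056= 83.32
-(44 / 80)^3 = -1331 / 8000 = -0.17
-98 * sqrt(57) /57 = -12.98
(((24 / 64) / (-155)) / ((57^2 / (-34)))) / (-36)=-17 / 24172560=-0.00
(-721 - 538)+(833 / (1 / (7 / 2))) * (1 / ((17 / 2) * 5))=-5952 / 5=-1190.40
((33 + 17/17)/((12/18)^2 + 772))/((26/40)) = 765/11297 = 0.07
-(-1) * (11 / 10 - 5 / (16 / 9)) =-137 / 80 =-1.71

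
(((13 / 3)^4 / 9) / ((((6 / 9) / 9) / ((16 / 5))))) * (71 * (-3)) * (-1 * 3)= 1081509.87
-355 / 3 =-118.33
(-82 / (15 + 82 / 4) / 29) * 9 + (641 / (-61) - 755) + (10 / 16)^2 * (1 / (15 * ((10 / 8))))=-4619255201 / 6028752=-766.20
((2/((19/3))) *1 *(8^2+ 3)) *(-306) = -123012/19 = -6474.32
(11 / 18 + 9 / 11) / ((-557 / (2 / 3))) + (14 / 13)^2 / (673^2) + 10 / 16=63140776362553 / 101302103763432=0.62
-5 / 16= -0.31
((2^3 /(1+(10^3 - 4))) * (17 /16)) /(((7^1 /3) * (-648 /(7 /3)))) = -17 /1292112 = -0.00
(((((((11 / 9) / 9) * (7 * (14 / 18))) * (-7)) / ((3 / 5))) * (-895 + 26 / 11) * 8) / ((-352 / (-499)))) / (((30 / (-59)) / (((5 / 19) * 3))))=-55086024665 / 406296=-135581.02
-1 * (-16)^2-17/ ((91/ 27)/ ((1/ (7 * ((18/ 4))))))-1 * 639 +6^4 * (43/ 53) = 5277235/ 33761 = 156.31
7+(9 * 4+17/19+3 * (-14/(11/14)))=-1998/209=-9.56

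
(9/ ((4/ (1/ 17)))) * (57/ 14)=513/ 952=0.54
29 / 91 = 0.32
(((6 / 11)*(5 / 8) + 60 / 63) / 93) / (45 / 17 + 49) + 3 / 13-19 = -18409120129 / 980827848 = -18.77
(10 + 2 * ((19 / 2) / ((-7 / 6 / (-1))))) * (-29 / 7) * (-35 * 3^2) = 240120 / 7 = 34302.86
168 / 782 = 84 / 391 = 0.21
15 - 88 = -73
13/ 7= 1.86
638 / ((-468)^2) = 319 / 109512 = 0.00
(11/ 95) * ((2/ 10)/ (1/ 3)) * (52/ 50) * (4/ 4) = 858/ 11875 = 0.07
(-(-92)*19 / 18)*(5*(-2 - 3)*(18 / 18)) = -21850 / 9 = -2427.78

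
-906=-906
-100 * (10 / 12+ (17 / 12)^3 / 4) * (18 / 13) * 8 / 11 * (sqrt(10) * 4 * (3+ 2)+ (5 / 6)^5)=-102625 * sqrt(10) / 33 - 64140625 / 1026432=-9896.69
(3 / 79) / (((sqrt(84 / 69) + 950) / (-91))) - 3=-2462742957 / 819920144 + 273 *sqrt(161) / 819920144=-3.00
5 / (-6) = -5 / 6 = -0.83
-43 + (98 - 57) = -2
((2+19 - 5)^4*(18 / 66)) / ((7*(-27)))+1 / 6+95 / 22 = -62428 / 693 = -90.08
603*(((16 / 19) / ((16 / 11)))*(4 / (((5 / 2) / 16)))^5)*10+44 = 455816289712388 / 11875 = 38384529659.99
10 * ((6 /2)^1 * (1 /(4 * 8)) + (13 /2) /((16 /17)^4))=5490305 /65536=83.78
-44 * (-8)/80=22/5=4.40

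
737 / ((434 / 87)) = 64119 / 434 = 147.74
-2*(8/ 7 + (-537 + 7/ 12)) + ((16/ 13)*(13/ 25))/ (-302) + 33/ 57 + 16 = 3274908041/ 3012450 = 1087.12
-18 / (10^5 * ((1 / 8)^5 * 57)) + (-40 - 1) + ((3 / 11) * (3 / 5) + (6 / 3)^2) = -36.94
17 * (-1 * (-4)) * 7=476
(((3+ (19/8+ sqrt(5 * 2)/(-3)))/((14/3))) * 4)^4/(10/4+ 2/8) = 48747703/241472-202659 * sqrt(10)/4802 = 68.42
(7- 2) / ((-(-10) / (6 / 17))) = 3 / 17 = 0.18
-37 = -37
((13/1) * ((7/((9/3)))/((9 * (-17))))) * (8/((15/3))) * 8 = -5824/2295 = -2.54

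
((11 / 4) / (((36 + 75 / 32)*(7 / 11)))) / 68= 0.00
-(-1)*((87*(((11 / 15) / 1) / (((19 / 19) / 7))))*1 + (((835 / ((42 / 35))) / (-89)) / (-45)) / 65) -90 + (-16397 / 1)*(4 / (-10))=2160302641 / 312390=6915.40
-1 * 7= -7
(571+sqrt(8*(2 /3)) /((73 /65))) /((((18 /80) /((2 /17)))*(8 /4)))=10400*sqrt(3) /33507+22840 /153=149.82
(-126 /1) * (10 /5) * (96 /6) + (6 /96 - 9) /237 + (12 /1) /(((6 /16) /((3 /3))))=-15168143 /3792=-4000.04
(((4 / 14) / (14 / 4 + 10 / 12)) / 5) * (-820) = -10.81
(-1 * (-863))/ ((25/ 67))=57821/ 25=2312.84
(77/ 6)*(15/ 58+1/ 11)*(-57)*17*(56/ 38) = -185759/ 29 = -6405.48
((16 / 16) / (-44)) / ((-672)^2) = -1 / 19869696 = -0.00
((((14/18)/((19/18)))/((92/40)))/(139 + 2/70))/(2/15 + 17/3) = 12250/30833409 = 0.00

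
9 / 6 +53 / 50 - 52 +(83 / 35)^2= -2147 / 49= -43.82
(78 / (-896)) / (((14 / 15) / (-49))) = 585 / 128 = 4.57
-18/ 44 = -9/ 22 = -0.41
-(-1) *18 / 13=1.38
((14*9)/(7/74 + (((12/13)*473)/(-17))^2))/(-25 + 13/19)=-206011338/26228379221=-0.01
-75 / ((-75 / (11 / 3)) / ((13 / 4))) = 143 / 12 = 11.92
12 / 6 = 2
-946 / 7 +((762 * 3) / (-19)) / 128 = -1158337 / 8512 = -136.08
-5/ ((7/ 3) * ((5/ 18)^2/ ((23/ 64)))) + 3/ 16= -1371/ 140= -9.79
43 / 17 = 2.53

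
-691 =-691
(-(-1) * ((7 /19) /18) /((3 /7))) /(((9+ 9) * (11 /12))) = 0.00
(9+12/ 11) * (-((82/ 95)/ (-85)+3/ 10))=-519591/ 177650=-2.92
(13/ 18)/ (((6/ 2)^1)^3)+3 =1471/ 486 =3.03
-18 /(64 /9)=-81 /32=-2.53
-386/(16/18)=-1737/4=-434.25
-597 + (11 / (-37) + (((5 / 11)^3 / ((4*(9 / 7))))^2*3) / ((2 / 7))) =-33826696061525 / 56633262048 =-597.29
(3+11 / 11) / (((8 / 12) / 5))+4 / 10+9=39.40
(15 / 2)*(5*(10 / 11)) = 375 / 11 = 34.09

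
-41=-41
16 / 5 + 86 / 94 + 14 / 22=12282 / 2585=4.75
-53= -53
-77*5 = -385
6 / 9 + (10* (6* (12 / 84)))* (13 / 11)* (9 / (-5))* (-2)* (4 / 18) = 2026 / 231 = 8.77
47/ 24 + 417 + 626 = 25079/ 24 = 1044.96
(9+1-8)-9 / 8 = 7 / 8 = 0.88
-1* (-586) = 586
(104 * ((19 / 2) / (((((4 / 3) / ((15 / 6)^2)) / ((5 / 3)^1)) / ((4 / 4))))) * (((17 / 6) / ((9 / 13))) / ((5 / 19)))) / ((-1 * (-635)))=5185765 / 27432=189.04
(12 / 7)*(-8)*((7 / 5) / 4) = -24 / 5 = -4.80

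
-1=-1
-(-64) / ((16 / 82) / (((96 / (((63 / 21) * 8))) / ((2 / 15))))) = 9840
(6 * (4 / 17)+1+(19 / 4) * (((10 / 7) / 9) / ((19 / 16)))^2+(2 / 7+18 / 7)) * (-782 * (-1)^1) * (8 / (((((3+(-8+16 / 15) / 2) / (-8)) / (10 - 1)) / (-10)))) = -1010302931200 / 19551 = -51675256.06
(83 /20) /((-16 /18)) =-747 /160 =-4.67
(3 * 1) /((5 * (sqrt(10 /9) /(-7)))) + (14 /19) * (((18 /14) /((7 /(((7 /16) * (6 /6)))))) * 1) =9 /152-63 * sqrt(10) /50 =-3.93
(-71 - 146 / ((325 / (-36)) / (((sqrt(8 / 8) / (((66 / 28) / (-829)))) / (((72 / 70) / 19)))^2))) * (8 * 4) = 21842254872.76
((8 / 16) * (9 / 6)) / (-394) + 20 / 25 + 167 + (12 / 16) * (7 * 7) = 1611839 / 7880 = 204.55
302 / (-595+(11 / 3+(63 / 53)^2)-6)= -2544954 / 5021821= -0.51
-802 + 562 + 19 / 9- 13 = -2258 / 9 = -250.89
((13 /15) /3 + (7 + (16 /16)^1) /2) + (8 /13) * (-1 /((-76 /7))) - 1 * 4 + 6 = 70531 /11115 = 6.35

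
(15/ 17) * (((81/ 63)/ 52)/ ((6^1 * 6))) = 15/ 24752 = 0.00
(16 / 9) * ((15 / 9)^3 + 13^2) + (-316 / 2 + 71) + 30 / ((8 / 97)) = 569033 / 972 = 585.42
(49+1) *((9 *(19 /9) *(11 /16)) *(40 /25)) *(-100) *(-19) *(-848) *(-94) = 158268176000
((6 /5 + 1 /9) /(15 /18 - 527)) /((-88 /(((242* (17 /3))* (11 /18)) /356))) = 11033 /165518640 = 0.00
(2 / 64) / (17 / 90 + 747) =0.00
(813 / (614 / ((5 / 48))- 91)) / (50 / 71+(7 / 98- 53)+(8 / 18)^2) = -327289410 / 121548934079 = -0.00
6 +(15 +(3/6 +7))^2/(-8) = -1833/32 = -57.28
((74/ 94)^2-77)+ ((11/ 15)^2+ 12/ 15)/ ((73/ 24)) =-918444628/ 12094275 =-75.94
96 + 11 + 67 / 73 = 7878 / 73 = 107.92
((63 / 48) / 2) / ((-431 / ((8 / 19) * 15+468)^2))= -106596189 / 311182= -342.55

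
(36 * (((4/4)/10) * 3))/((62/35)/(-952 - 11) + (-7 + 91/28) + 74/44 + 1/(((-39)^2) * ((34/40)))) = -46015737768/8816478259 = -5.22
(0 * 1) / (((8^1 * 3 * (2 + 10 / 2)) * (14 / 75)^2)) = 0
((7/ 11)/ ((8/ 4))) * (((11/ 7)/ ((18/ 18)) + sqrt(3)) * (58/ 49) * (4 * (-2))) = -232 * sqrt(3)/ 77- 232/ 49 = -9.95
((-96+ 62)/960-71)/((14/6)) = -4871/160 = -30.44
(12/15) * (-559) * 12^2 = -321984/5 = -64396.80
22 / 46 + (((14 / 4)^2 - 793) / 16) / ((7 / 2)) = -13.46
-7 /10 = -0.70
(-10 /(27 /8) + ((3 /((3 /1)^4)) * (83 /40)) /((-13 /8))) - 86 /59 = -4.47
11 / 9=1.22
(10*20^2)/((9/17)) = 68000/9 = 7555.56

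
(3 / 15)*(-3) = -3 / 5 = -0.60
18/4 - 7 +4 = 3/2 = 1.50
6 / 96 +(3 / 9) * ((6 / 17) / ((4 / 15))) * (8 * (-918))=-51839 / 16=-3239.94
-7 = -7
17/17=1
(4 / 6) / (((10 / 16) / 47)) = 752 / 15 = 50.13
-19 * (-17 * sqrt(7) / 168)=323 * sqrt(7) / 168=5.09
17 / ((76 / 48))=204 / 19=10.74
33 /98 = 0.34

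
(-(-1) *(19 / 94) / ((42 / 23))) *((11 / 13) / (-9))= -4807 / 461916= -0.01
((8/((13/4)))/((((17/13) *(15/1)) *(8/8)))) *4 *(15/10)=64/85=0.75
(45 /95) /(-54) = -1 /114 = -0.01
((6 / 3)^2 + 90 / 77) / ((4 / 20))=1990 / 77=25.84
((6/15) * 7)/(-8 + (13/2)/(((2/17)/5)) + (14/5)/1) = 56/5421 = 0.01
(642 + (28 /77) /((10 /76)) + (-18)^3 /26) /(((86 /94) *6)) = 7064711 /92235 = 76.59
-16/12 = -1.33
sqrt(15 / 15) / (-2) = -1 / 2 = -0.50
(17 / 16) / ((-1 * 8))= -17 / 128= -0.13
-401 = -401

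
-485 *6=-2910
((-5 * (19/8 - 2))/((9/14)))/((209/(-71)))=2485/2508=0.99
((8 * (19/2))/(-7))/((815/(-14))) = 152/815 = 0.19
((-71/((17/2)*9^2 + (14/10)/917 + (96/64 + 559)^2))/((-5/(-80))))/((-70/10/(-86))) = -255963520/5774326103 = -0.04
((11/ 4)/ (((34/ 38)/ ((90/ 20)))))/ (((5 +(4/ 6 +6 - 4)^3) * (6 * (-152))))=-891/ 1407872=-0.00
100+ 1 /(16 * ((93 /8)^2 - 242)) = 100.00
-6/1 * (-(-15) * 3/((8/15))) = -2025/4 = -506.25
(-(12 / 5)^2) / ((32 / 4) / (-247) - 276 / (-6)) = -17784 / 141925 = -0.13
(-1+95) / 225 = 94 / 225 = 0.42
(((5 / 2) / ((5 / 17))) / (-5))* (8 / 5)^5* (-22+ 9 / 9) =5849088 / 15625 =374.34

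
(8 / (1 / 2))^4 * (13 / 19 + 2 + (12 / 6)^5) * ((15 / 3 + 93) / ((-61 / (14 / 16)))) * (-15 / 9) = 18516951040 / 3477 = 5325553.94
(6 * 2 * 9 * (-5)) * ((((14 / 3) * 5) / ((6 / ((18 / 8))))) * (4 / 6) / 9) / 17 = -350 / 17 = -20.59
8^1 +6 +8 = 22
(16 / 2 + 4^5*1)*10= 10320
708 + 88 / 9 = 6460 / 9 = 717.78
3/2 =1.50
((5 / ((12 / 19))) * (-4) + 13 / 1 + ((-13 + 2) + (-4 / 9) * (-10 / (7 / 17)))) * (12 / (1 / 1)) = -226.48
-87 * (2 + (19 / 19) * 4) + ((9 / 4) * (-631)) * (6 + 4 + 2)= -17559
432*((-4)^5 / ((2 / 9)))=-1990656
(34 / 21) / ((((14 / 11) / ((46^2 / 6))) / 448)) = 12662144 / 63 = 200986.41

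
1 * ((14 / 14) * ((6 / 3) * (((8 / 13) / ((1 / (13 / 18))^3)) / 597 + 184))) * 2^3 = 1281269776 / 435213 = 2944.01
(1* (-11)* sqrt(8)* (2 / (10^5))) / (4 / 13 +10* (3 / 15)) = -143* sqrt(2) / 750000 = -0.00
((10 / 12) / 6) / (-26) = -5 / 936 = -0.01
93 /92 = 1.01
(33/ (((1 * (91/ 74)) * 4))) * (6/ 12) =1221/ 364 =3.35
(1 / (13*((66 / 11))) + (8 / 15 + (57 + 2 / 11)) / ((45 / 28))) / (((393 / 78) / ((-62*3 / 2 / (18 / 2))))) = -214991789 / 2918025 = -73.68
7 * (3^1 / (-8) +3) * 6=441 / 4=110.25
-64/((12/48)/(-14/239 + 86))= -5258240/239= -22001.00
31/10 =3.10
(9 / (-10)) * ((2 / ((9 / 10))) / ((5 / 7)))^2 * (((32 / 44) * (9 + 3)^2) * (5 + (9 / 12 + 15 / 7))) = -396032 / 55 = -7200.58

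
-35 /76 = -0.46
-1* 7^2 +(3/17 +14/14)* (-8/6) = -2579/51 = -50.57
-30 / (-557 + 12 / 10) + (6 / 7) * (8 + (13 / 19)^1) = 395880 / 52801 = 7.50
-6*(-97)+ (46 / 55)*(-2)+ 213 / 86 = 582.80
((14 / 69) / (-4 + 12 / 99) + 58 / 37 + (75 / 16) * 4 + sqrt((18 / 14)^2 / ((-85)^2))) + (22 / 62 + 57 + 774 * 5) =3965748867811 / 1004588480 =3947.64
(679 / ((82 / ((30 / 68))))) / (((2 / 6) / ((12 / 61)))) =91665 / 42517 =2.16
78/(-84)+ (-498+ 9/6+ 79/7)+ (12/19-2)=-64839/133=-487.51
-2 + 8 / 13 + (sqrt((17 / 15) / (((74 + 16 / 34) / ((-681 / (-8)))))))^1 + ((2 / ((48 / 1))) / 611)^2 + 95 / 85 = -975918511 / 3655559232 + 17 *sqrt(718455) / 12660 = 0.87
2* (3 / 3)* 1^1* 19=38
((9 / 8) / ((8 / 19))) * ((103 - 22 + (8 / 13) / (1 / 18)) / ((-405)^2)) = 2527 / 1684800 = 0.00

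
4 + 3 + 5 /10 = 15 /2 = 7.50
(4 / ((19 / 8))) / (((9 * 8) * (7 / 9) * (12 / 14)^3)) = 0.05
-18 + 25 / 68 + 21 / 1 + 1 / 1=297 / 68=4.37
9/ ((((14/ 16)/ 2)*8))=18/ 7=2.57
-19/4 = -4.75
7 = 7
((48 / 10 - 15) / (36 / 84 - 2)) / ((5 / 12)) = 4284 / 275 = 15.58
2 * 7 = 14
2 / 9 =0.22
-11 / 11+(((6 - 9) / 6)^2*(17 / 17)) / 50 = -199 / 200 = -1.00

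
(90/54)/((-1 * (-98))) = 5/294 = 0.02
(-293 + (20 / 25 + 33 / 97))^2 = 20036968704 / 235225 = 85182.14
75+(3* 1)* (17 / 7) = 82.29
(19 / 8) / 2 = 19 / 16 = 1.19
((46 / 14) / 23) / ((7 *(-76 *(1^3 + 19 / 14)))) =-1 / 8778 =-0.00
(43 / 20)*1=43 / 20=2.15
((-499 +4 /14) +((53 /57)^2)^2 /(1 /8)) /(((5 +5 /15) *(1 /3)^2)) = -36409132555 /43787856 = -831.49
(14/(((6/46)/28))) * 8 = 24042.67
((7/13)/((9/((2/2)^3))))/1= 7/117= 0.06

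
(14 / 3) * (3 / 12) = 7 / 6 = 1.17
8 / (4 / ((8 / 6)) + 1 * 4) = 1.14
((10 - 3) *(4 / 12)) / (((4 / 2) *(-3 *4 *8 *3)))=-7 / 1728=-0.00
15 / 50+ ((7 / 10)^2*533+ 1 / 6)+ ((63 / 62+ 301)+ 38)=5595371 / 9300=601.65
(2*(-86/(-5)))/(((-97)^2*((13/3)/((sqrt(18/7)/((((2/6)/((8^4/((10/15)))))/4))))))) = 114130944*sqrt(14)/4281095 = 99.75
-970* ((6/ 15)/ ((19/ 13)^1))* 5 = -25220/ 19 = -1327.37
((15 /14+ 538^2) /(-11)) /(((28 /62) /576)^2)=-42804138138.02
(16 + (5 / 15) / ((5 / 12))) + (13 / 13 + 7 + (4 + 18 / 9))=154 / 5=30.80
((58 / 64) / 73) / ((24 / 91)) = 2639 / 56064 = 0.05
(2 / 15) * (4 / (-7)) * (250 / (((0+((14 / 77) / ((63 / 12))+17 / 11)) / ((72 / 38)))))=-22.84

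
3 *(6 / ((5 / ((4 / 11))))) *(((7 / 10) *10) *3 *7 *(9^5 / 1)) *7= 79542223.85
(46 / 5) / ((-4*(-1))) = 23 / 10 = 2.30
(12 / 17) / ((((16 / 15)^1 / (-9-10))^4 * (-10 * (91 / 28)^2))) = -672.77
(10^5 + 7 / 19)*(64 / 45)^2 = 202272.35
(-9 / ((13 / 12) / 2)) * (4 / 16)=-54 / 13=-4.15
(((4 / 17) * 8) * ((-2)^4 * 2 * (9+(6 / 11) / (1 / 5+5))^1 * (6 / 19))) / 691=7999488 / 31916599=0.25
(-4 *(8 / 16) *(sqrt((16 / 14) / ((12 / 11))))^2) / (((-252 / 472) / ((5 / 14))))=12980 / 9261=1.40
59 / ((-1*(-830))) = 59 / 830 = 0.07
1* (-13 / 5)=-13 / 5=-2.60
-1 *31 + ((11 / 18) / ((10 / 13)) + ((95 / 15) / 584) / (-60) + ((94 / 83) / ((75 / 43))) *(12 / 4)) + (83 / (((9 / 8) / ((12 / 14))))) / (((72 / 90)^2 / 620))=6233046406207 / 101791200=61233.65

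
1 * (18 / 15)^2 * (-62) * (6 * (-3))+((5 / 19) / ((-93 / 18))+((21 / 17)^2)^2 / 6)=3953655057963 / 2459693450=1607.38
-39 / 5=-7.80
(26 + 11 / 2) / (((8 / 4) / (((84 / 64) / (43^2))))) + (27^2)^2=62888603499 / 118336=531441.01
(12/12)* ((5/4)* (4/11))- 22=-237/11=-21.55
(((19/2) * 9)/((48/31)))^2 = 3122289/1024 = 3049.11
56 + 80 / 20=60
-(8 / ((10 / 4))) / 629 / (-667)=16 / 2097715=0.00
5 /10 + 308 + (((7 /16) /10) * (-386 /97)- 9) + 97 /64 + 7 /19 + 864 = 1165.21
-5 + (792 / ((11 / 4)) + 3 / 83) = 23492 / 83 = 283.04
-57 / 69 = -19 / 23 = -0.83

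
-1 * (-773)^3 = 461889917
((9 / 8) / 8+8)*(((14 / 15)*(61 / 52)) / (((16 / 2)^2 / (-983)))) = -218685061 / 1597440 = -136.90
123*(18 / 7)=2214 / 7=316.29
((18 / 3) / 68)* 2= 3 / 17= 0.18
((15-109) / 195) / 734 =-47 / 71565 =-0.00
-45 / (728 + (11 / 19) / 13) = -11115 / 179827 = -0.06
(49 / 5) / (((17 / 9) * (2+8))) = 441 / 850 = 0.52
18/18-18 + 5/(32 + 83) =-390/23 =-16.96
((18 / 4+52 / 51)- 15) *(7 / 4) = -6769 / 408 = -16.59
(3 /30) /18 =1 /180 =0.01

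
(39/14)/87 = 13/406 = 0.03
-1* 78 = -78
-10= -10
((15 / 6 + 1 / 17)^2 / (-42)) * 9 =-22707 / 16184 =-1.40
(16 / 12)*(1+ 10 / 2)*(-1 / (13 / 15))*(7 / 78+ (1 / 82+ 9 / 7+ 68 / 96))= -938415 / 48503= -19.35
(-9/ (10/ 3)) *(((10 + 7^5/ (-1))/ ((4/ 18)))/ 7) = 4081671/ 140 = 29154.79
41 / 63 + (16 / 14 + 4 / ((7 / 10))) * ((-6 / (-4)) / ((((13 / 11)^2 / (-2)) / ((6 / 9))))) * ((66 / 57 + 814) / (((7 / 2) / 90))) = -291451023403 / 1416051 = -205819.58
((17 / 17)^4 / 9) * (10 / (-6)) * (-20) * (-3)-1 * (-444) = 3896 / 9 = 432.89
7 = 7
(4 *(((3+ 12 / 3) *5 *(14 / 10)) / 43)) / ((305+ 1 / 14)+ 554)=0.01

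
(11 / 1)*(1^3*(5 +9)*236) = 36344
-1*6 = -6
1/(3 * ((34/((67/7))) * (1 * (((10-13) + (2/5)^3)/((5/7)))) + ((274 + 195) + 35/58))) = 2428750/3315260697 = 0.00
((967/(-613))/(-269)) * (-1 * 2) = -1934/164897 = -0.01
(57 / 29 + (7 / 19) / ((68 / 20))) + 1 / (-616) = 11957049 / 5770072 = 2.07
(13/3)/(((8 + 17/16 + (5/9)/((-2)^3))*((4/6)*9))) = 104/1295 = 0.08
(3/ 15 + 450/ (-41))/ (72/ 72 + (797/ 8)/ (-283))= -5001176/ 300735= -16.63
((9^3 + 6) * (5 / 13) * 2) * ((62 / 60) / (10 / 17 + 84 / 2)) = 13.72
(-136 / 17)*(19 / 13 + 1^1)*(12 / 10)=-1536 / 65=-23.63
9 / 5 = 1.80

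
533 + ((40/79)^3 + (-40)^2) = 1051716187/493039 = 2133.13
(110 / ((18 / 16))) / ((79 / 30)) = 8800 / 237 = 37.13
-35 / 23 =-1.52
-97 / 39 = -2.49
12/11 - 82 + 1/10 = -8889/110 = -80.81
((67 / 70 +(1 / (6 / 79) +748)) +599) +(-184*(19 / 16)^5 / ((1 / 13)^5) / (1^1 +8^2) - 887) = -34151168931961 / 13762560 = -2481454.68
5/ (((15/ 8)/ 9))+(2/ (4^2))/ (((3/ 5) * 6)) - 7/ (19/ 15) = 18.51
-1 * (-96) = 96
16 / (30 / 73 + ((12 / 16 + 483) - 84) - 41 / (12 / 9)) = 0.04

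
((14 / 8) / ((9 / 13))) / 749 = 13 / 3852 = 0.00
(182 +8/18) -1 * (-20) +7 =1885/9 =209.44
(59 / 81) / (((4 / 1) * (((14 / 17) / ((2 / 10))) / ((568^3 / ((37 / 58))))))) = 1332551328896 / 104895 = 12703668.71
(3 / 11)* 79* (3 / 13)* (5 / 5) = 711 / 143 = 4.97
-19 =-19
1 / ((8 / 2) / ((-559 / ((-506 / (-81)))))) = -45279 / 2024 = -22.37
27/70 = 0.39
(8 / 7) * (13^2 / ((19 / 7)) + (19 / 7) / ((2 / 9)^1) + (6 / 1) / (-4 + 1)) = 77116 / 931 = 82.83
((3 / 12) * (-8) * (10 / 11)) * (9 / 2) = -8.18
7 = 7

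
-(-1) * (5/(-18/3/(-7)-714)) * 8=-35/624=-0.06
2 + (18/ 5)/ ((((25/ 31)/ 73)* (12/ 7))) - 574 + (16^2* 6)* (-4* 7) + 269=-10780227/ 250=-43120.91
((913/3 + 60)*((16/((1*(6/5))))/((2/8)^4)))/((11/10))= 1130537.37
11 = 11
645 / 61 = 10.57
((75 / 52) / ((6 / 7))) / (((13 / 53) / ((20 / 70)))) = 1325 / 676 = 1.96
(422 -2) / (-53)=-7.92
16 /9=1.78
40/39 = 1.03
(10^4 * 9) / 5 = 18000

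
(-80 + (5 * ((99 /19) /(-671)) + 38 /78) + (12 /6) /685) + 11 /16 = -39068085473 /495402960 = -78.86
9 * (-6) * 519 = -28026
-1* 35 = -35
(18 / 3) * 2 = 12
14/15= 0.93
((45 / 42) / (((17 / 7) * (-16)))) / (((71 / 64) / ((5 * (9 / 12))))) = -225 / 2414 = -0.09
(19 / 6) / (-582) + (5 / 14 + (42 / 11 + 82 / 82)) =5.17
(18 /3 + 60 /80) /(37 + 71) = 1 /16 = 0.06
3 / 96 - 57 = -1823 / 32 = -56.97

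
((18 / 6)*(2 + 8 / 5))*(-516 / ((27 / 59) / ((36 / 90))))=-121776 / 25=-4871.04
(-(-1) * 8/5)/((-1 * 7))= -8/35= -0.23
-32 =-32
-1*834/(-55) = 15.16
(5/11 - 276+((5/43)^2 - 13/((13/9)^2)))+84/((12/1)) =-72649182/264407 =-274.76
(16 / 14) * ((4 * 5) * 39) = 6240 / 7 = 891.43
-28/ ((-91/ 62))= 248/ 13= 19.08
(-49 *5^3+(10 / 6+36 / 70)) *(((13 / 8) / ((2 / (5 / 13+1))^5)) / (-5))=1581765246 / 4998175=316.47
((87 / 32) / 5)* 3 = 261 / 160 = 1.63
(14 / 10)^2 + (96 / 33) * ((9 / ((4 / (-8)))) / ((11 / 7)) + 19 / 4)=-53071 / 3025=-17.54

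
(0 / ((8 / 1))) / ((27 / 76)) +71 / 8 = 71 / 8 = 8.88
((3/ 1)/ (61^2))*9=27/ 3721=0.01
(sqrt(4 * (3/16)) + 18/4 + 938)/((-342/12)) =-1885/57 - sqrt(3)/57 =-33.10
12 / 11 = 1.09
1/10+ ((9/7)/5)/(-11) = 59/770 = 0.08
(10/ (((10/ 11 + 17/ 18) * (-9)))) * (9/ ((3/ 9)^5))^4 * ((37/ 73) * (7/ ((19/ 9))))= -11731676706753100020/ 509029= -23047167659903.66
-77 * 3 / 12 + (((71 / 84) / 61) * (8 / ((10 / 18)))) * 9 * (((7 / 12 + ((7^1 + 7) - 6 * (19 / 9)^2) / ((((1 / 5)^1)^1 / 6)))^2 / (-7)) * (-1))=37345.44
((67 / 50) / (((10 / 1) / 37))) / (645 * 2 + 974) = 2479 / 1132000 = 0.00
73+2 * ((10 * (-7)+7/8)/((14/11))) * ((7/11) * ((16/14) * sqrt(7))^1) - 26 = 47 - 79 * sqrt(7) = -162.01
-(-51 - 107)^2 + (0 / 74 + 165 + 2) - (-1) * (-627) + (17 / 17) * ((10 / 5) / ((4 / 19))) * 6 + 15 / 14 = -355123 / 14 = -25365.93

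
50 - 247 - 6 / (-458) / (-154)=-6947405 / 35266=-197.00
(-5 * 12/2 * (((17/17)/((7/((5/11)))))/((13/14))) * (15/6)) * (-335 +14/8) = 499875/286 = 1747.81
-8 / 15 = -0.53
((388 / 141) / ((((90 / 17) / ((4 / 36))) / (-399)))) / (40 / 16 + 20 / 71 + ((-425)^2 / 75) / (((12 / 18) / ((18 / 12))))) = -124572056 / 29308475025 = -0.00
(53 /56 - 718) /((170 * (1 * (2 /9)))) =-72279 /3808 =-18.98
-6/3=-2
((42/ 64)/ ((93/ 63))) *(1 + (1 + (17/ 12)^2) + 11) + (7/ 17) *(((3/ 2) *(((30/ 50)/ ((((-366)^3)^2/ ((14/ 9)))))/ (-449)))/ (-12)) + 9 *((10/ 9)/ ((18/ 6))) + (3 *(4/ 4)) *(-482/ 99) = -3454596408939350659256177/ 750788133463213510325760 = -4.60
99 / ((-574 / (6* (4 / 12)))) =-99 / 287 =-0.34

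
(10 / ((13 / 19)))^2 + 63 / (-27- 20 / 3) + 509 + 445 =19897985 / 17069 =1165.74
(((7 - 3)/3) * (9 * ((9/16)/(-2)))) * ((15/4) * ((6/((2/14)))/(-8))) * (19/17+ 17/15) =162729/1088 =149.57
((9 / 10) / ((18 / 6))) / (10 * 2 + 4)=0.01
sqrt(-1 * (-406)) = sqrt(406) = 20.15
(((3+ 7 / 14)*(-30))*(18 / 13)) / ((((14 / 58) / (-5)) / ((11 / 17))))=430650 / 221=1948.64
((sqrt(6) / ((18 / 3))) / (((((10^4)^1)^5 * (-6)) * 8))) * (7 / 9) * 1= -7 * sqrt(6) / 259200000000000000000000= -0.00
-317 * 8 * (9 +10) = -48184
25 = 25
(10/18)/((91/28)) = 20/117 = 0.17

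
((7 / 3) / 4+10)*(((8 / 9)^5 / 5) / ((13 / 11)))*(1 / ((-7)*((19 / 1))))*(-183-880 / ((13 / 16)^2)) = 418870042624 / 36973236105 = 11.33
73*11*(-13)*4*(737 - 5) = -30565392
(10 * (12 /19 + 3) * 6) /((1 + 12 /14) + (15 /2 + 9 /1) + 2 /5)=289800 /24947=11.62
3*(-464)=-1392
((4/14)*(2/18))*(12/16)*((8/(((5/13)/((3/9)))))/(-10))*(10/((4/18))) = -26/35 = -0.74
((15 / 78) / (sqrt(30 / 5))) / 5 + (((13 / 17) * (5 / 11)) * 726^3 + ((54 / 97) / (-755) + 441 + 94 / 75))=sqrt(6) / 156 + 2483944697875061 / 18674925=133009621.09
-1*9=-9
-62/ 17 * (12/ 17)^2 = -8928/ 4913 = -1.82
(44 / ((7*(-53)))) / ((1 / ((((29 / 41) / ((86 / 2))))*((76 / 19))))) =-5104 / 654073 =-0.01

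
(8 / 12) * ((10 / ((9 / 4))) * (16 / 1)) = 1280 / 27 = 47.41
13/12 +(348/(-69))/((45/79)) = -32171/4140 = -7.77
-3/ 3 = -1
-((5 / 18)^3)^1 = -125 / 5832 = -0.02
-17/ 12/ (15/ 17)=-289/ 180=-1.61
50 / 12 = 25 / 6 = 4.17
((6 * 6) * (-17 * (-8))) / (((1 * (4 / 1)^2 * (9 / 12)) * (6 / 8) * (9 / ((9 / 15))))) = 544 / 15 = 36.27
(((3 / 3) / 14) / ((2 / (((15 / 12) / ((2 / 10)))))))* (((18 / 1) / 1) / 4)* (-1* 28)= -225 / 8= -28.12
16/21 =0.76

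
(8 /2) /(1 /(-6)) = -24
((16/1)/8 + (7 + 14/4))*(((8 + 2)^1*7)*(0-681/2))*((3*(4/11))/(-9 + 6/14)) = 834225/22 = 37919.32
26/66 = 13/33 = 0.39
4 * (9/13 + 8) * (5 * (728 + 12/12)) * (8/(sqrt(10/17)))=1318032 * sqrt(170)/13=1321925.75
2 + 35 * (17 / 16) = 627 / 16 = 39.19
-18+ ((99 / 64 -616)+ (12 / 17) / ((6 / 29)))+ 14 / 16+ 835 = 225035 / 1088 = 206.83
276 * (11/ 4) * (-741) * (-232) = 130481208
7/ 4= 1.75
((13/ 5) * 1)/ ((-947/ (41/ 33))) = -533/ 156255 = -0.00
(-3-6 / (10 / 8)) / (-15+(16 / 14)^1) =273 / 485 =0.56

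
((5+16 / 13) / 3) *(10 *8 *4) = 8640 / 13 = 664.62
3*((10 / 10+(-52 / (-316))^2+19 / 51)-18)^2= 27918003495001 / 33769720227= 826.72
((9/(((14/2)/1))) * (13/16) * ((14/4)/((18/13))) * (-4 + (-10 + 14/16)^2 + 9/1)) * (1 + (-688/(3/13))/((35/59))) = -1171133.52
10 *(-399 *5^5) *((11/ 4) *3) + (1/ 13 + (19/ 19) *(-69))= -2674548667/ 26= -102867256.42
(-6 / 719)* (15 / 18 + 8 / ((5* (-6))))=-17 / 3595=-0.00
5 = 5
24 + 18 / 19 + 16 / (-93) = 43778 / 1767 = 24.78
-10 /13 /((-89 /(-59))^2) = -34810 /102973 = -0.34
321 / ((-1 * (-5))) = 321 / 5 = 64.20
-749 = -749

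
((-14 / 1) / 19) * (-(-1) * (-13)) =182 / 19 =9.58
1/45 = 0.02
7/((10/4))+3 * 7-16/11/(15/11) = 341/15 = 22.73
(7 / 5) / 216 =7 / 1080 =0.01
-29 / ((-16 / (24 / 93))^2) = -29 / 3844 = -0.01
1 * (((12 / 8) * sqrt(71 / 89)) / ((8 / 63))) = 189 * sqrt(6319) / 1424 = 10.55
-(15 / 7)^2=-225 / 49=-4.59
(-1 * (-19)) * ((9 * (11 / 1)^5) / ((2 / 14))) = 192778047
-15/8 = -1.88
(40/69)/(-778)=-20/26841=-0.00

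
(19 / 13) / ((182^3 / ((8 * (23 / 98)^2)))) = 10051 / 94084846492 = 0.00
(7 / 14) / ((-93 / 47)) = -47 / 186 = -0.25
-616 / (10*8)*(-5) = 38.50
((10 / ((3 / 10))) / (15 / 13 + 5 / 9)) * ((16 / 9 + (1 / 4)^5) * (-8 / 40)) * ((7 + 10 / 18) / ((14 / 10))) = -37.44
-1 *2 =-2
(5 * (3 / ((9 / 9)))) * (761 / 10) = 2283 / 2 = 1141.50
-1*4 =-4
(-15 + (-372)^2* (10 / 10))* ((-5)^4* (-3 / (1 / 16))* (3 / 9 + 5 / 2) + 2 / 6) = -11761318877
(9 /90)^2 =1 /100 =0.01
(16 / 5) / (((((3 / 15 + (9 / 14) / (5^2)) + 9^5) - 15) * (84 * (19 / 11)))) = 440 / 1177732803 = 0.00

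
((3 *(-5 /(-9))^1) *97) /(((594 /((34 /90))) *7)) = 1649 /112266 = 0.01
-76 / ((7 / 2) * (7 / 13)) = -1976 / 49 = -40.33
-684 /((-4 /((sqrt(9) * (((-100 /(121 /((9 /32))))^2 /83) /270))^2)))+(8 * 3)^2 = 13936062608008697331 /24194553138528256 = 576.00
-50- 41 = -91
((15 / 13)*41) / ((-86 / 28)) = -8610 / 559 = -15.40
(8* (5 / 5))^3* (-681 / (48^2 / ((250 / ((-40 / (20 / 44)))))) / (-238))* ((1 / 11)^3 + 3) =-56664875 / 10453674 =-5.42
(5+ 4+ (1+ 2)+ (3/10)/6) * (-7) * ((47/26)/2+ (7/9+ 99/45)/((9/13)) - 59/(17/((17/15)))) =-45182921/421200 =-107.27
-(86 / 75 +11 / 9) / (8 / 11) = -5863 / 1800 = -3.26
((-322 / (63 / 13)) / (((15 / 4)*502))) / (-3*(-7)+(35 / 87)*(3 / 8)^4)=-142065664 / 84556933965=-0.00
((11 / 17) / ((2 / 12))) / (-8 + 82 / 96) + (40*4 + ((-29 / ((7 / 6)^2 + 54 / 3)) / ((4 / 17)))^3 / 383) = 24439807730645 / 153919408433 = 158.78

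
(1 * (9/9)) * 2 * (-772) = -1544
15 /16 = 0.94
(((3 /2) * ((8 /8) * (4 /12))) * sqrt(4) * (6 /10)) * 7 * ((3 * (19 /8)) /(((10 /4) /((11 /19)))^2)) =7623 /4750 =1.60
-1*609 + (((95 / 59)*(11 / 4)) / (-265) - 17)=-7830217 / 12508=-626.02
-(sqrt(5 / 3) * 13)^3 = -10985 * sqrt(15) / 9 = -4727.19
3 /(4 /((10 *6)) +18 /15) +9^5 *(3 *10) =33657975 /19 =1771472.37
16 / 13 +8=120 / 13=9.23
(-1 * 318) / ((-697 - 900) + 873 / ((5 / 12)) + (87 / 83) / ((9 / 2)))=-395910 / 620549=-0.64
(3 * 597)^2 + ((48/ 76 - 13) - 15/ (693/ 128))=14078445464/ 4389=3207665.86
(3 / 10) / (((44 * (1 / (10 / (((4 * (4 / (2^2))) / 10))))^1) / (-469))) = -7035 / 88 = -79.94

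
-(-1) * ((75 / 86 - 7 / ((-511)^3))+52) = 86674154737 / 1639317638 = 52.87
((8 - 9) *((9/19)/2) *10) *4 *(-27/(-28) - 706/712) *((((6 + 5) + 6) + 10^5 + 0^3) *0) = 0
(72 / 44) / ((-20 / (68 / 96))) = -51 / 880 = -0.06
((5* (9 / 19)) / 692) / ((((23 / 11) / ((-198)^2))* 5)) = 970299 / 75601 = 12.83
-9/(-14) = 9/14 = 0.64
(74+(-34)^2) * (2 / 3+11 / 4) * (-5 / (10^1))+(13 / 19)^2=-3033529 / 1444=-2100.78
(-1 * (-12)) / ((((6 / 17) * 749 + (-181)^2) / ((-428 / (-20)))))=21828 / 2807155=0.01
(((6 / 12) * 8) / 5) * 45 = 36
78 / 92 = 39 / 46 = 0.85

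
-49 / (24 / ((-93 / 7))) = 217 / 8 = 27.12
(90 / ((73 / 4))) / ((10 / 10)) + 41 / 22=10913 / 1606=6.80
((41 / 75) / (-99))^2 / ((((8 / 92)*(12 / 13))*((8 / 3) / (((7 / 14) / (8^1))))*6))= 502619 / 338722560000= 0.00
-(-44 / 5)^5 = 164916224 / 3125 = 52773.19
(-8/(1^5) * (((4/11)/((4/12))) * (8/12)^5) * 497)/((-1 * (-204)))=-127232/45441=-2.80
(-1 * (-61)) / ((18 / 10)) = 305 / 9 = 33.89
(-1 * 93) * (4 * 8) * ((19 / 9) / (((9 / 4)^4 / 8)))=-38600704 / 19683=-1961.12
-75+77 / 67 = -4948 / 67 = -73.85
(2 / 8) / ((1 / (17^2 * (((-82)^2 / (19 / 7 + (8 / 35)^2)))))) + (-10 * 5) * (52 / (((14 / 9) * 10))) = 4161847045 / 23723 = 175435.11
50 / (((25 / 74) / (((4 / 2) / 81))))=296 / 81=3.65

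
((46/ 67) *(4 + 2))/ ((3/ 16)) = 21.97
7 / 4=1.75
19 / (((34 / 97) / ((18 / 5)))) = 16587 / 85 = 195.14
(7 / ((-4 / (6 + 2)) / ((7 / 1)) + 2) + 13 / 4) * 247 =183521 / 108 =1699.27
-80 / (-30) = 8 / 3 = 2.67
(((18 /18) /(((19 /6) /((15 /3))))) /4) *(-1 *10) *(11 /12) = -275 /76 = -3.62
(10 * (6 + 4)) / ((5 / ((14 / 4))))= 70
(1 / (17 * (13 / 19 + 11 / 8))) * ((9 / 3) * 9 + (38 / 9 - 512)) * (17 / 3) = -657704 / 8451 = -77.83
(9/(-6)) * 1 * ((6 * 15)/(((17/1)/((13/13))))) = -135/17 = -7.94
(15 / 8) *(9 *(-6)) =-101.25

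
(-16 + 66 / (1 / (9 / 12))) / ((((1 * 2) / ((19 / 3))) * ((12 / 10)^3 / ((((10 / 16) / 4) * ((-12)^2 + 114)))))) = 34211875 / 13824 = 2474.82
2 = 2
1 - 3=-2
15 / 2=7.50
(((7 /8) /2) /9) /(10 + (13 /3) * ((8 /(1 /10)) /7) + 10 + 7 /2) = 49 /73608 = 0.00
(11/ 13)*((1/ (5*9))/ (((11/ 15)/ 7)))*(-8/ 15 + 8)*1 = 1.34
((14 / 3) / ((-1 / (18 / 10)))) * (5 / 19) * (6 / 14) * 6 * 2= -216 / 19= -11.37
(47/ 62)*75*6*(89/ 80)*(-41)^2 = 316423035/ 496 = 637949.67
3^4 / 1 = 81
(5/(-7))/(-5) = 1/7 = 0.14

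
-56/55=-1.02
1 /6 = 0.17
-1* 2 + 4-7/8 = 9/8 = 1.12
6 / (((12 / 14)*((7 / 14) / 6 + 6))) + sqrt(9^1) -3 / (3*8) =2351 / 584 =4.03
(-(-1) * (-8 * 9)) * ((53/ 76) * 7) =-6678/ 19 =-351.47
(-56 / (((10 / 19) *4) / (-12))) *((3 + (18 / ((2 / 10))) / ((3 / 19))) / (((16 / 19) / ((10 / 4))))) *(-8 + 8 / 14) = -8067267 / 2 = -4033633.50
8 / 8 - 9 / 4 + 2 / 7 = -27 / 28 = -0.96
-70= -70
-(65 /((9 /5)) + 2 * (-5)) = -235 /9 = -26.11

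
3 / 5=0.60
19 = 19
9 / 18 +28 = 57 / 2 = 28.50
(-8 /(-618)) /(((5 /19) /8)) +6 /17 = 19606 /26265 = 0.75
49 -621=-572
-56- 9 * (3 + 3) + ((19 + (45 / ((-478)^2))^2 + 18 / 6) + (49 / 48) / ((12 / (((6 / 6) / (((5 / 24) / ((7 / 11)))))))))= -755777416415269 / 8613814812240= -87.74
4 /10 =2 /5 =0.40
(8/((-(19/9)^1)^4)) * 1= 52488/130321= 0.40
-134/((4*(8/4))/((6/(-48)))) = 67/32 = 2.09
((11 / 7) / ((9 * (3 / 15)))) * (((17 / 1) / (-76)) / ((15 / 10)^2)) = -935 / 10773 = -0.09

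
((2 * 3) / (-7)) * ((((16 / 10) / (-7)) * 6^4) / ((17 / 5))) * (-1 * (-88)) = 5474304 / 833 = 6571.79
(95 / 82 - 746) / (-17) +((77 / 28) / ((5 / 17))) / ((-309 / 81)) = 59390157 / 1435820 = 41.36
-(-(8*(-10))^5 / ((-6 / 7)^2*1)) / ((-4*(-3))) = -10035200000 / 27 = -371674074.07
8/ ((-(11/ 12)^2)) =-1152/ 121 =-9.52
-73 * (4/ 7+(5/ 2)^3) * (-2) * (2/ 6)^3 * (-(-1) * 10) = 331055/ 378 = 875.81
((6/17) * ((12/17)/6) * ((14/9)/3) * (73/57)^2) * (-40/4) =-2984240/8450649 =-0.35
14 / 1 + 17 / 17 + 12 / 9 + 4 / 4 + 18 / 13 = 730 / 39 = 18.72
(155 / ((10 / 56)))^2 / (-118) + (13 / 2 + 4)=-752185 / 118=-6374.45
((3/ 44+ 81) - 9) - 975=-39729/ 44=-902.93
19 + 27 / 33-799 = -8571 / 11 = -779.18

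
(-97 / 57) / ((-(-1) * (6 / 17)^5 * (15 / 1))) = -137726129 / 6648480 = -20.72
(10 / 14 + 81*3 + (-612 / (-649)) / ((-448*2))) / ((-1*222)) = -35430055 / 32273472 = -1.10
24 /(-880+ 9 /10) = -240 /8791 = -0.03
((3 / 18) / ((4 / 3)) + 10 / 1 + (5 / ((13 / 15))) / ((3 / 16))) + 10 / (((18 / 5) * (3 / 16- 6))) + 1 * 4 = 3866353 / 87048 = 44.42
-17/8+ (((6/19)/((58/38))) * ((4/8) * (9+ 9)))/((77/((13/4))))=-36557/17864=-2.05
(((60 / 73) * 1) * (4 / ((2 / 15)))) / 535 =360 / 7811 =0.05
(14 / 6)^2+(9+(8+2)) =220 / 9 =24.44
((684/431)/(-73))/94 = -342/1478761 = -0.00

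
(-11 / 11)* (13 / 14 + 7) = -111 / 14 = -7.93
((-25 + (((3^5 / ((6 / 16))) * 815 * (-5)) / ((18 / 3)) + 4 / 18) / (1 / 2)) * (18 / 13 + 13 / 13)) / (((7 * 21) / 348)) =-28487587516 / 5733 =-4969054.16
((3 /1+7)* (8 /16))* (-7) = -35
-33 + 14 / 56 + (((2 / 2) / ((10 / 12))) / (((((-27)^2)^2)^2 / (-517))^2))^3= -307806810061992794880962013547047327569653864699573931016404554646924917 / 9398681223266955568884336291512895498310041670215997912289397076201500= -32.75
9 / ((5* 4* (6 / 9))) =27 / 40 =0.68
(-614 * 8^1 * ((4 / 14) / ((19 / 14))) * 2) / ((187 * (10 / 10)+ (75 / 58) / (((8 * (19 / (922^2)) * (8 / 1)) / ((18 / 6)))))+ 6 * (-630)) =36466688 / 15534551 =2.35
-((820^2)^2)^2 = -204414085865497600000000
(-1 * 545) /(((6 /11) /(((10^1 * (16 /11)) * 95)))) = -4142000 /3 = -1380666.67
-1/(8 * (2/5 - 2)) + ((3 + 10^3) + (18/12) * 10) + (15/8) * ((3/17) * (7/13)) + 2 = 14430505/14144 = 1020.26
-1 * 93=-93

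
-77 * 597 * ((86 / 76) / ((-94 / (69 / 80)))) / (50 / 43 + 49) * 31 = 60602633553 / 205461440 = 294.96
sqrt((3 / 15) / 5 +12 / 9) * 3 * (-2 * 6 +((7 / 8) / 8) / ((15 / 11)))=-41.91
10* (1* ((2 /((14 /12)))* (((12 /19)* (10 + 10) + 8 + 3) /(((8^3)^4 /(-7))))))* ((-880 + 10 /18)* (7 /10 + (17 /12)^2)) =6926424415 /70506183131136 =0.00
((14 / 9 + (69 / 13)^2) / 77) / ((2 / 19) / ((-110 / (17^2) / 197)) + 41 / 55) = -4295425 / 597871638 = -0.01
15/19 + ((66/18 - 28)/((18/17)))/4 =-20339/4104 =-4.96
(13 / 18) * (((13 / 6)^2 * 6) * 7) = 15379 / 108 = 142.40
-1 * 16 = -16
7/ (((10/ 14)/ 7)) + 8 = 383/ 5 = 76.60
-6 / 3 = -2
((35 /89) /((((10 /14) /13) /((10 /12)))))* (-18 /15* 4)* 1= -2548 /89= -28.63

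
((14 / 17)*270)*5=18900 / 17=1111.76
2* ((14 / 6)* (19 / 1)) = 266 / 3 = 88.67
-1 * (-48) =48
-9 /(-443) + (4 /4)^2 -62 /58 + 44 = 43.95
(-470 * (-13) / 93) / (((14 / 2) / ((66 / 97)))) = 134420 / 21049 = 6.39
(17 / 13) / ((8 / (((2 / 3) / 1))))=17 / 156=0.11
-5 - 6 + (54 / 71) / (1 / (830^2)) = 37199819 / 71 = 523941.11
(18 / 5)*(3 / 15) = 0.72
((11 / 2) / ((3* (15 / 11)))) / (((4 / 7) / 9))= 847 / 40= 21.18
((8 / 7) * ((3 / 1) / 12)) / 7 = 2 / 49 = 0.04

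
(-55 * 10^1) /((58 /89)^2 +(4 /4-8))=83.65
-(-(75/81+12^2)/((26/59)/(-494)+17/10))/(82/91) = 285120745/3012147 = 94.66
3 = 3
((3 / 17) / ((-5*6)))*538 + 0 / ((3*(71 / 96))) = -269 / 85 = -3.16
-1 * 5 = -5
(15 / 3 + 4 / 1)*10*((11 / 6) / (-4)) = -41.25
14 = 14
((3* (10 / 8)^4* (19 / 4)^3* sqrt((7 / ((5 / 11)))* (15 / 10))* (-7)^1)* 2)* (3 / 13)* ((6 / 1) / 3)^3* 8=-54014625* sqrt(2310) / 3328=-780070.83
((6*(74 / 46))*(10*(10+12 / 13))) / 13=81.10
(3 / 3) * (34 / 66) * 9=51 / 11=4.64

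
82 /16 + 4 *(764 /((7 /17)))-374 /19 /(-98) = 55316595 /7448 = 7427.04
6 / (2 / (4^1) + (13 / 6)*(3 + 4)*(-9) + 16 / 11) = -33 / 740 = -0.04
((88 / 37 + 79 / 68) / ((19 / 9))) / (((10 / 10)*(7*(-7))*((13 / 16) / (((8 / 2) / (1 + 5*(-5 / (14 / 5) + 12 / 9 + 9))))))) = -7695648 / 1997812817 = -0.00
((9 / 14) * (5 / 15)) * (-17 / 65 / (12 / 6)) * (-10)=51 / 182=0.28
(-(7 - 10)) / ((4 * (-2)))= -3 / 8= -0.38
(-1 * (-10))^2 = 100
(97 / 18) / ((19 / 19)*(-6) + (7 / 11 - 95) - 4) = -1067 / 20664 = -0.05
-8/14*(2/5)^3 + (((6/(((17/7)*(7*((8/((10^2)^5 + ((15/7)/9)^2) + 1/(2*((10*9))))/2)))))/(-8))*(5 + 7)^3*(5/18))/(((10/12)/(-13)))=1560292800200776104928/13119751889318375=118927.01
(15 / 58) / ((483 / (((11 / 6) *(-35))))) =-275 / 8004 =-0.03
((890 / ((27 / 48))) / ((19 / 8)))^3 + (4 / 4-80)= 1478426753271331 / 5000211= 295672873.26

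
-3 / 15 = -1 / 5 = -0.20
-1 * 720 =-720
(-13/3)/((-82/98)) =637/123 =5.18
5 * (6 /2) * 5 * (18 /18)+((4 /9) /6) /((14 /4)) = 14179 /189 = 75.02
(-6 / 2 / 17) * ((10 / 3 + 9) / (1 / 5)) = -185 / 17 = -10.88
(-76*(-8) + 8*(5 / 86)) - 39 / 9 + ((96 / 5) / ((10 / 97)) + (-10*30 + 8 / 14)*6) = -22714957 / 22575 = -1006.20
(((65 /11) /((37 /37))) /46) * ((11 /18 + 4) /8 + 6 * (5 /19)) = 383305 /1384416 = 0.28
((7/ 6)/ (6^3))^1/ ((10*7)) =1/ 12960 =0.00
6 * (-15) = -90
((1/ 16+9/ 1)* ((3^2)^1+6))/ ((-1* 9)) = -725/ 48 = -15.10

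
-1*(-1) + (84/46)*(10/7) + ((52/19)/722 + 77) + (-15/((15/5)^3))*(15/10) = 75514319/946542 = 79.78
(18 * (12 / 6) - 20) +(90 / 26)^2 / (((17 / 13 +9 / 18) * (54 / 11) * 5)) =9941 / 611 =16.27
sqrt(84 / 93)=2 * sqrt(217) / 31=0.95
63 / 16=3.94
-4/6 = -2/3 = -0.67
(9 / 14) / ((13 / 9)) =81 / 182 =0.45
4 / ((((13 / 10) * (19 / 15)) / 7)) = 4200 / 247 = 17.00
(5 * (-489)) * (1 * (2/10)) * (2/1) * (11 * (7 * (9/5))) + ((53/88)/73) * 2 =-2176945583/16060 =-135550.78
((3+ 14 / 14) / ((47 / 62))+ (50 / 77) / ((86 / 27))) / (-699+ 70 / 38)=-16204207 / 2061302782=-0.01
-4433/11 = -403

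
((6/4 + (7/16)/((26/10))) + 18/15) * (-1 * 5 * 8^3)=-95456/13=-7342.77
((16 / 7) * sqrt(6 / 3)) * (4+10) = 32 * sqrt(2) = 45.25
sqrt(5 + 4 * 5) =5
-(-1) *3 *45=135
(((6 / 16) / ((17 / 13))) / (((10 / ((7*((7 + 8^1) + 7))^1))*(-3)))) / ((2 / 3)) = -3003 / 1360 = -2.21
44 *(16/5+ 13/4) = 1419/5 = 283.80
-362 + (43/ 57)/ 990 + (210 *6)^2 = 89567840383/ 56430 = 1587238.00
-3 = -3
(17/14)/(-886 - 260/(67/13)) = -1139/878388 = -0.00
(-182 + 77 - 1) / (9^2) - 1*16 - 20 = -3022 / 81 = -37.31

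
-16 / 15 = -1.07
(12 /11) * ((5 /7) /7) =60 /539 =0.11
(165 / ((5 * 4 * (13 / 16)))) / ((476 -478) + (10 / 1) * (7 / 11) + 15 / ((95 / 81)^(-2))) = 3175524 / 7817563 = 0.41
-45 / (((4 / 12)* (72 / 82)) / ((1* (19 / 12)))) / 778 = -3895 / 12448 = -0.31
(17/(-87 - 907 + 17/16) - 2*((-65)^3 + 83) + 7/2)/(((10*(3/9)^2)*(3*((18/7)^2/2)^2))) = 41889540340081/2779589520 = 15070.41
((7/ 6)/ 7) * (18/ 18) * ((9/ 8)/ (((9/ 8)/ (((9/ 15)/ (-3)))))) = -1/ 30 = -0.03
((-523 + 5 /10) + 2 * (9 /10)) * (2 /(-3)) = 5207 /15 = 347.13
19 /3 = 6.33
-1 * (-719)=719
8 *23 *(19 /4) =874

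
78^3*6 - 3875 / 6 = 17079997 / 6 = 2846666.17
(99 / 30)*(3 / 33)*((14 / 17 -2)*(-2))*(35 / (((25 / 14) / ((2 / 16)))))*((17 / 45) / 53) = 49 / 3975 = 0.01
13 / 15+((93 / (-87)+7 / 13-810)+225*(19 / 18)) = -6471173 / 11310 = -572.16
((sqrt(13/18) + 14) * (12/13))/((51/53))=14.25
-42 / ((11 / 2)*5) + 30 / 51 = -878 / 935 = -0.94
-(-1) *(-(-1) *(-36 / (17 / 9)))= -324 / 17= -19.06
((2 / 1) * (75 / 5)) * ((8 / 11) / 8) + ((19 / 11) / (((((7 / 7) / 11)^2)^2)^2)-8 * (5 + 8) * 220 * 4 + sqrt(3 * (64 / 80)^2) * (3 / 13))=12 * sqrt(3) / 65 + 4071812049 / 11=370164732.05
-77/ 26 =-2.96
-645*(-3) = 1935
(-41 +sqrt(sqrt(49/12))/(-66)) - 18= -59 - sqrt(14)*3^(3/4)/396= -59.02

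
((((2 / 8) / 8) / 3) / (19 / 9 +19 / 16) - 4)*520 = -197444 / 95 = -2078.36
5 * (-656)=-3280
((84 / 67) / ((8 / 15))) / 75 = 21 / 670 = 0.03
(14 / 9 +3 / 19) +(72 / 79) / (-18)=22463 / 13509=1.66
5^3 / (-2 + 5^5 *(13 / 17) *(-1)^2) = 2125 / 40591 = 0.05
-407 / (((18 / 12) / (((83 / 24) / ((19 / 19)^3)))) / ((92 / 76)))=-776963 / 684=-1135.91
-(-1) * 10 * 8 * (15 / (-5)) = -240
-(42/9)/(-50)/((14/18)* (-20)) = -3/500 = -0.01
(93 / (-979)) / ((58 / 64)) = -2976 / 28391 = -0.10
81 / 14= 5.79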